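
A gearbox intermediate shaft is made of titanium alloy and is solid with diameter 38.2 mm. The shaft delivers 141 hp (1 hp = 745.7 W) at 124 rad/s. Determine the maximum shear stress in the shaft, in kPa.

ω = 124 rad/s, so T = P/ω = 141×745.7 / 124.0 = 847.9 N·m.
J = πd⁴/32 = π(0.0382)⁴/32 = 2.091×10^-7 m⁴.
τ_max = T·r/J = 847.9 × 0.0191 / 2.091×10^-7 = 7.747×10^7 Pa.

77500 kPa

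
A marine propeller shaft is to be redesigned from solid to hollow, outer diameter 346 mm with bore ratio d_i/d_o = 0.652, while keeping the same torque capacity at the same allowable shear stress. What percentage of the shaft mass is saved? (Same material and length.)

Equal τ_max and T ⇒ the solid shaft needs d_s³ = d_o³(1−k⁴), so d_s = 346·(1−0.652⁴)^(1/3) = 323.8 mm.
Area ratio A_h/A_s = d_o²(1−k²)/d_s² = (1−k²)/(1−k⁴)^(2/3) = 0.6566.
Mass saving = 1 − 0.6566 = 34.3 %.

34.3 %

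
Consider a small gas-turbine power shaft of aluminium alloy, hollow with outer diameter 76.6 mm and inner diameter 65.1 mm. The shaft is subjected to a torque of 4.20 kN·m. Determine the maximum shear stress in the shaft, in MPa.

J = π(d_o⁴ − d_i⁴)/32 = π(0.0766⁴ − 0.0651⁴)/32 = 1.617×10^-6 m⁴.
τ_max = T·r/J = 4200 × 0.0383 / 1.617×10^-6 = 9.950×10^7 Pa.

99.5 MPa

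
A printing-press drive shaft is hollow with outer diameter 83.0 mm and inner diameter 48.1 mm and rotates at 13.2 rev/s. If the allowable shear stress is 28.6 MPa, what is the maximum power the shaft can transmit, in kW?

236 kW

J = π(d_o⁴ − d_i⁴)/32 = π(0.0830⁴ − 0.0481⁴)/32 = 4.134×10^-6 m⁴.
T_max = τ_allow·J/r = 2.86×10^7 × 4.134×10^-6 / 0.0415 = 2849 N·m.
ω = 2π·13.2 = 82.94 rad/s, so P_max = T_max·ω = 2.363×10^5 W.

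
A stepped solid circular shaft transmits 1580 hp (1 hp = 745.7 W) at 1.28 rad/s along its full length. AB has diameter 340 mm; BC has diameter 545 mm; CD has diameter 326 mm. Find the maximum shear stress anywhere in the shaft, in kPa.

ω = 1.28 rad/s, so T = P/ω = 1580×745.7 / 1.280 = 920500 N·m.
Under the same torque, τ_max = 16T/(πd³) is largest where d is smallest — segment CD (d = 326 mm).
τ_max = 16·920500/(π·(0.326)³) = 1.353×10^8 Pa.

135000 kPa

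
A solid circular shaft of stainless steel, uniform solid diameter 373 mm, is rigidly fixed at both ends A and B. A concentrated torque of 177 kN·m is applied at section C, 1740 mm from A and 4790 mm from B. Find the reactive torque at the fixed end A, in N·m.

With uniform GJ and both ends fixed, compatibility θ_AC = θ_CB gives T_A·a = T_B·b, together with T_A + T_B = T₀.
T_A = T₀·b/(a+b) = 177000·4790/6530 = 129800 N·m; T_B = 47160 N·m.

130000 N·m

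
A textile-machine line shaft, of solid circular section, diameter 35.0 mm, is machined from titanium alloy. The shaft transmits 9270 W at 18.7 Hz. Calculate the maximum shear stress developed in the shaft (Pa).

ω = 2π·18.7 = 117.5 rad/s, so T = P/ω = 9270 / 117.5 = 78.90 N·m.
J = πd⁴/32 = π(0.0350)⁴/32 = 1.473×10^-7 m⁴.
τ_max = T·r/J = 78.90 × 0.0175 / 1.473×10^-7 = 9.372×10^6 Pa.

9.37e6 Pa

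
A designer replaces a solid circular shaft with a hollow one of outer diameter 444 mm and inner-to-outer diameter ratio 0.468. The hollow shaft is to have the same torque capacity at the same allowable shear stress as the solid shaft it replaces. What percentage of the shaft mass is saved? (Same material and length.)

Equal τ_max and T ⇒ the solid shaft needs d_s³ = d_o³(1−k⁴), so d_s = 444·(1−0.468⁴)^(1/3) = 436.8 mm.
Area ratio A_h/A_s = d_o²(1−k²)/d_s² = (1−k²)/(1−k⁴)^(2/3) = 0.8070.
Mass saving = 1 − 0.8070 = 19.3 %.

19.3 %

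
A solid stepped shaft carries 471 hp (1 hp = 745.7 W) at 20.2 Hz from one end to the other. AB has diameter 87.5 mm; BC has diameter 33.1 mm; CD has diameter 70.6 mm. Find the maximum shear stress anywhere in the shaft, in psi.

ω = 2π·20.2 = 126.9 rad/s, so T = P/ω = 471×745.7 / 126.9 = 2767 N·m.
Under the same torque, τ_max = 16T/(πd³) is largest where d is smallest — segment BC (d = 33.1 mm).
τ_max = 16·2767/(π·(0.0331)³) = 3.886×10^8 Pa.

56400 psi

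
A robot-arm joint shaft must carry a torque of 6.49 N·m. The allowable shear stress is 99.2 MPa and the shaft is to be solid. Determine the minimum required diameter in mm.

6.93 mm

For a solid shaft τ_max = 16T/(πd³), so d = (16T/(π τ_allow))^(1/3) = (16·6.490/(π·9.92×10^7))^(1/3) = 0.006933 m.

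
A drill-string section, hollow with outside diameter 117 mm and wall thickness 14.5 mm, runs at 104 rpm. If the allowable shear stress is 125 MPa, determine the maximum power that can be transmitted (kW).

J = π(d_o⁴ − d_i⁴)/32 = π(0.117⁴ − 0.0880⁴)/32 = 1.251×10^-5 m⁴.
T_max = τ_allow·J/r = 1.25×10^8 × 1.251×10^-5 / 0.0585 = 26730 N·m.
ω = 2π·104/60 = 10.89 rad/s, so P_max = T_max·ω = 2.911×10^5 W.

291 kW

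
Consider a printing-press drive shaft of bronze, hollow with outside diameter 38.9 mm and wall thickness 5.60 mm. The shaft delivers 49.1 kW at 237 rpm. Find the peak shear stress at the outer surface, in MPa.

230 MPa

ω = 2π·237/60 = 24.82 rad/s, so T = P/ω = 49.1×10³ / 24.82 = 1978 N·m.
J = π(d_o⁴ − d_i⁴)/32 = π(0.0389⁴ − 0.0277⁴)/32 = 1.670×10^-7 m⁴.
τ_max = T·r/J = 1978 × 0.0194 / 1.670×10^-7 = 2.304×10^8 Pa.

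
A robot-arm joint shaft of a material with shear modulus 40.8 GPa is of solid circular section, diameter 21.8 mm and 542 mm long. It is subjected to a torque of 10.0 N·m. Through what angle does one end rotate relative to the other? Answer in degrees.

J = πd⁴/32 = π(0.0218)⁴/32 = 2.217×10^-8 m⁴.
θ = T·L/(G·J) = 10.00 × 0.542 / (40.8×10⁹ × 2.217×10^-8) = 5.991×10^-3 rad.

0.343°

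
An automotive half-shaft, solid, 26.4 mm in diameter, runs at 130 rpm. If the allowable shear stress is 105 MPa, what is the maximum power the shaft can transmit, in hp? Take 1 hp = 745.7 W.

6.93 hp

J = πd⁴/32 = π(0.0264)⁴/32 = 4.769×10^-8 m⁴.
T_max = τ_allow·J/r = 1.05×10^8 × 4.769×10^-8 / 0.0132 = 379.3 N·m.
ω = 2π·130/60 = 13.61 rad/s, so P_max = T_max·ω = 5164 W.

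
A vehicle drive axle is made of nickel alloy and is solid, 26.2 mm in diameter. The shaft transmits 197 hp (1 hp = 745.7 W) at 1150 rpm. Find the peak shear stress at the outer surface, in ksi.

ω = 2π·1150/60 = 120.4 rad/s, so T = P/ω = 197×745.7 / 120.4 = 1220 N·m.
J = πd⁴/32 = π(0.0262)⁴/32 = 4.626×10^-8 m⁴.
τ_max = T·r/J = 1220 × 0.0131 / 4.626×10^-8 = 3.454×10^8 Pa.

50.1 ksi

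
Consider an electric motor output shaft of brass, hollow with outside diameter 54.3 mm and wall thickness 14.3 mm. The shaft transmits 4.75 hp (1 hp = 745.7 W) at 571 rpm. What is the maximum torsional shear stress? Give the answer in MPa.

ω = 2π·571/60 = 59.79 rad/s, so T = P/ω = 4.75×745.7 / 59.79 = 59.24 N·m.
J = π(d_o⁴ − d_i⁴)/32 = π(0.0543⁴ − 0.0257⁴)/32 = 8.107×10^-7 m⁴.
τ_max = T·r/J = 59.24 × 0.0271 / 8.107×10^-7 = 1.984×10^6 Pa.

1.98 MPa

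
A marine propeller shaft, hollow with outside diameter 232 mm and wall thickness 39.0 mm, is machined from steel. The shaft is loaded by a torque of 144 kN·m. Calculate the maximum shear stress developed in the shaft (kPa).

J = π(d_o⁴ − d_i⁴)/32 = π(0.232⁴ − 0.154⁴)/32 = 2.292×10^-4 m⁴.
τ_max = T·r/J = 144000 × 0.116 / 2.292×10^-4 = 7.288×10^7 Pa.

72900 kPa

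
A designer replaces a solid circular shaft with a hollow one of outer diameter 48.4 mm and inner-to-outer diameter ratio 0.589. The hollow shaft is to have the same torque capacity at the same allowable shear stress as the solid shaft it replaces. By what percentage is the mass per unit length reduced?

Equal τ_max and T ⇒ the solid shaft needs d_s³ = d_o³(1−k⁴), so d_s = 48.4·(1−0.589⁴)^(1/3) = 46.37 mm.
Area ratio A_h/A_s = d_o²(1−k²)/d_s² = (1−k²)/(1−k⁴)^(2/3) = 0.7114.
Mass saving = 1 − 0.7114 = 28.9 %.

28.9 %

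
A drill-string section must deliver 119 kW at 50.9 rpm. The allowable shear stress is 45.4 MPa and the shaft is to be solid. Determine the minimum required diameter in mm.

136 mm

ω = 2π·50.9/60 = 5.330 rad/s, so T = P/ω = 119×10³ / 5.330 = 22330 N·m.
For a solid shaft τ_max = 16T/(πd³), so d = (16T/(π τ_allow))^(1/3) = (16·22330/(π·4.54×10^7))^(1/3) = 0.1358 m.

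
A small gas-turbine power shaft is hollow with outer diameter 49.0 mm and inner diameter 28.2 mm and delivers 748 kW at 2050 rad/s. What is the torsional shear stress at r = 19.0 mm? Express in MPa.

ω = 2050 rad/s, so T = P/ω = 748×10³ / 2050 = 364.9 N·m.
J = π(d_o⁴ − d_i⁴)/32 = π(0.0490⁴ − 0.0282⁴)/32 = 5.039×10^-7 m⁴.
Shear stress varies linearly with radius: τ = T·r/J = 364.9 × 0.0190 / 5.039×10^-7 = 1.376×10^7 Pa.

13.8 MPa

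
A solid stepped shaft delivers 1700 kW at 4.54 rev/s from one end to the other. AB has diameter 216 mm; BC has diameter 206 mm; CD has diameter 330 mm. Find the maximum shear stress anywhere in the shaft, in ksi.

5.04 ksi

ω = 2π·4.54 = 28.53 rad/s, so T = P/ω = 1700×10³ / 28.53 = 59600 N·m.
Under the same torque, τ_max = 16T/(πd³) is largest where d is smallest — segment BC (d = 206 mm).
τ_max = 16·59600/(π·(0.206)³) = 3.472×10^7 Pa.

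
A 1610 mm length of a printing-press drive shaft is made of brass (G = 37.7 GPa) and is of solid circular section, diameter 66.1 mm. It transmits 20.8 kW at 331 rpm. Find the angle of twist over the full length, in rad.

0.0137 rad

ω = 2π·331/60 = 34.66 rad/s, so T = P/ω = 20.8×10³ / 34.66 = 600.1 N·m.
J = πd⁴/32 = π(0.0661)⁴/32 = 1.874×10^-6 m⁴.
θ = T·L/(G·J) = 600.1 × 1.61 / (37.7×10⁹ × 1.874×10^-6) = 0.01367 rad.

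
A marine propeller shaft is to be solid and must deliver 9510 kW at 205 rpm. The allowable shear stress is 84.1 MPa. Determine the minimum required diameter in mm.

299 mm

ω = 2π·205/60 = 21.47 rad/s, so T = P/ω = 9510×10³ / 21.47 = 443000 N·m.
For a solid shaft τ_max = 16T/(πd³), so d = (16T/(π τ_allow))^(1/3) = (16·443000/(π·8.41×10^7))^(1/3) = 0.2994 m.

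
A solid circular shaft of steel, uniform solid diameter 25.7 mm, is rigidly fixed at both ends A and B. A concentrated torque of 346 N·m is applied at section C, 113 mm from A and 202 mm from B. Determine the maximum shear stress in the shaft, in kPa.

With uniform GJ and both ends fixed, compatibility θ_AC = θ_CB gives T_A·a = T_B·b, together with T_A + T_B = T₀.
T_A = T₀·b/(a+b) = 346.0·202/315.0 = 221.9 N·m; T_B = 124.1 N·m.
τ in each portion: τ_AC = 6.66×10^7 Pa, τ_CB = 3.72×10^7 Pa; maximum is in AC.
τ_max = T_AC·r/J = 221.9·0.0129/4.28×10^-8 = 6.657×10^7 Pa.

66600 kPa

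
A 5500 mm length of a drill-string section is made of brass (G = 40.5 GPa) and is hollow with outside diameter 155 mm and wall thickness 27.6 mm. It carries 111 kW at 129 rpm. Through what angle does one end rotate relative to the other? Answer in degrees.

1.36°

ω = 2π·129/60 = 13.51 rad/s, so T = P/ω = 111×10³ / 13.51 = 8217 N·m.
J = π(d_o⁴ − d_i⁴)/32 = π(0.155⁴ − 0.0998⁴)/32 = 4.693×10^-5 m⁴.
θ = T·L/(G·J) = 8217 × 5.50 / (40.5×10⁹ × 4.693×10^-5) = 0.02378 rad.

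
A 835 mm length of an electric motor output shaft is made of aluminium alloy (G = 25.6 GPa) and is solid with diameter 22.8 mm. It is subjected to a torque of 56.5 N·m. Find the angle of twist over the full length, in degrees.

3.98°

J = πd⁴/32 = π(0.0228)⁴/32 = 2.653×10^-8 m⁴.
θ = T·L/(G·J) = 56.50 × 0.835 / (25.6×10⁹ × 2.653×10^-8) = 0.06946 rad.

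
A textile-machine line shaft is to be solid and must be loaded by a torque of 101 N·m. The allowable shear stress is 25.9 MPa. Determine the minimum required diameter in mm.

27.1 mm

For a solid shaft τ_max = 16T/(πd³), so d = (16T/(π τ_allow))^(1/3) = (16·101.0/(π·2.59×10^7))^(1/3) = 0.02708 m.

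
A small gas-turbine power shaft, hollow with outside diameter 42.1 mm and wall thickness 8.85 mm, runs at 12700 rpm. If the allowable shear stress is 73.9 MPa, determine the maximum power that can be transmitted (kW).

1280 kW

J = π(d_o⁴ − d_i⁴)/32 = π(0.0421⁴ − 0.0244⁴)/32 = 2.736×10^-7 m⁴.
T_max = τ_allow·J/r = 7.39×10^7 × 2.736×10^-7 / 0.0210 = 960.6 N·m.
ω = 2π·12700/60 = 1330 rad/s, so P_max = T_max·ω = 1.277×10^6 W.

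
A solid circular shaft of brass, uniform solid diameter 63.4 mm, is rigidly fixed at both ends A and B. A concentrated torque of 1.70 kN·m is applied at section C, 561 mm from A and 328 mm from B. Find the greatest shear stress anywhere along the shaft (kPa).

21400 kPa

With uniform GJ and both ends fixed, compatibility θ_AC = θ_CB gives T_A·a = T_B·b, together with T_A + T_B = T₀.
T_A = T₀·b/(a+b) = 1700·328/889.0 = 627.2 N·m; T_B = 1073 N·m.
τ in each portion: τ_AC = 1.25×10^7 Pa, τ_CB = 2.14×10^7 Pa; maximum is in CB.
τ_max = T_CB·r/J = 1073·0.0317/1.59×10^-6 = 2.144×10^7 Pa.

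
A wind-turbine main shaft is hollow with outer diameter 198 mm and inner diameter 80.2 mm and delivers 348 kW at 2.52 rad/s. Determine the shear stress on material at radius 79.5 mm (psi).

ω = 2.52 rad/s, so T = P/ω = 348×10³ / 2.520 = 138100 N·m.
J = π(d_o⁴ − d_i⁴)/32 = π(0.198⁴ − 0.0802⁴)/32 = 1.468×10^-4 m⁴.
Shear stress varies linearly with radius: τ = T·r/J = 138100 × 0.0795 / 1.468×10^-4 = 7.477×10^7 Pa.

10800 psi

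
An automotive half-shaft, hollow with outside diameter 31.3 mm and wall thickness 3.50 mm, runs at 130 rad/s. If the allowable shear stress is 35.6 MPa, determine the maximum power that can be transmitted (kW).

J = π(d_o⁴ − d_i⁴)/32 = π(0.0313⁴ − 0.0243⁴)/32 = 6.000×10^-8 m⁴.
T_max = τ_allow·J/r = 3.56×10^7 × 6.000×10^-8 / 0.0157 = 136.5 N·m.
ω = 130 rad/s, so P_max = T_max·ω = 1.774×10^4 W.

17.7 kW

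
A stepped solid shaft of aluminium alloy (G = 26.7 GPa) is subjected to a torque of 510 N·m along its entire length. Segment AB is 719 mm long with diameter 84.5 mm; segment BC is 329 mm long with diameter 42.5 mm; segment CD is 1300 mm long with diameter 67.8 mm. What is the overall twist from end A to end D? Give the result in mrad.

34.3 mrad

J_AB = π(0.0845)⁴/32 = 5.01×10^-6 m⁴; J_BC = π(0.0425)⁴/32 = 3.20×10^-7 m⁴; J_CD = π(0.0678)⁴/32 = 2.07×10^-6 m⁴.
θ = (T/G)·Σ L_i/J_i = (510.0/26.7×10⁹)·(0.719/5.01×10^-6 + 0.329/3.20×10^-7 + 1.30/2.07×10^-6) = 0.03433 rad.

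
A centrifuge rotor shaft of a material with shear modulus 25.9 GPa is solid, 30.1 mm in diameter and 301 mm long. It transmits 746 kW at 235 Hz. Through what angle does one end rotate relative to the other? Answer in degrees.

ω = 2π·235 = 1477 rad/s, so T = P/ω = 746×10³ / 1477 = 505.2 N·m.
J = πd⁴/32 = π(0.0301)⁴/32 = 8.059×10^-8 m⁴.
θ = T·L/(G·J) = 505.2 × 0.301 / (25.9×10⁹ × 8.059×10^-8) = 0.07286 rad.

4.17°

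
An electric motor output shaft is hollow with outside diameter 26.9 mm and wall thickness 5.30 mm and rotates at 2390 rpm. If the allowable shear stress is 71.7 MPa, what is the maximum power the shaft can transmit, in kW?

59.3 kW

J = π(d_o⁴ − d_i⁴)/32 = π(0.0269⁴ − 0.0163⁴)/32 = 4.448×10^-8 m⁴.
T_max = τ_allow·J/r = 7.17×10^7 × 4.448×10^-8 / 0.0135 = 237.1 N·m.
ω = 2π·2390/60 = 250.3 rad/s, so P_max = T_max·ω = 5.934×10^4 W.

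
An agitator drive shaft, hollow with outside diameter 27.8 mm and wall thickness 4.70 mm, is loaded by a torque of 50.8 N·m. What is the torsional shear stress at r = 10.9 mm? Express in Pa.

1.17e7 Pa

J = π(d_o⁴ − d_i⁴)/32 = π(0.0278⁴ − 0.0184⁴)/32 = 4.738×10^-8 m⁴.
Shear stress varies linearly with radius: τ = T·r/J = 50.80 × 0.0109 / 4.738×10^-8 = 1.169×10^7 Pa.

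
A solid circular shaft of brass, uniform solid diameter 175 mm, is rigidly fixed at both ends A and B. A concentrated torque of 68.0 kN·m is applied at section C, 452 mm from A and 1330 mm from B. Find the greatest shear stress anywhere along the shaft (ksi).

With uniform GJ and both ends fixed, compatibility θ_AC = θ_CB gives T_A·a = T_B·b, together with T_A + T_B = T₀.
T_A = T₀·b/(a+b) = 68000·1330/1782 = 50750 N·m; T_B = 17250 N·m.
τ in each portion: τ_AC = 4.82×10^7 Pa, τ_CB = 1.64×10^7 Pa; maximum is in AC.
τ_max = T_AC·r/J = 50750·0.0875/9.21×10^-5 = 4.823×10^7 Pa.

7.00 ksi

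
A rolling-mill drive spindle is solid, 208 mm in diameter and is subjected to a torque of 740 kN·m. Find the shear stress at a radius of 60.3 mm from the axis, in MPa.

J = πd⁴/32 = π(0.208)⁴/32 = 1.838×10^-4 m⁴.
Shear stress varies linearly with radius: τ = T·r/J = 740000 × 0.0603 / 1.838×10^-4 = 2.428×10^8 Pa.

243 MPa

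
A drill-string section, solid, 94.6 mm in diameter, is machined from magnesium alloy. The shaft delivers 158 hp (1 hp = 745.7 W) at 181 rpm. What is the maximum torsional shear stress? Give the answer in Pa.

ω = 2π·181/60 = 18.95 rad/s, so T = P/ω = 158×745.7 / 18.95 = 6216 N·m.
J = πd⁴/32 = π(0.0946)⁴/32 = 7.863×10^-6 m⁴.
τ_max = T·r/J = 6216 × 0.0473 / 7.863×10^-6 = 3.739×10^7 Pa.

3.74e7 Pa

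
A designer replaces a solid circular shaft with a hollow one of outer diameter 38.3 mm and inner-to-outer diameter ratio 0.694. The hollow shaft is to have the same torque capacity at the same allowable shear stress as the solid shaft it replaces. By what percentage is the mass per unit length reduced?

Equal τ_max and T ⇒ the solid shaft needs d_s³ = d_o³(1−k⁴), so d_s = 38.3·(1−0.694⁴)^(1/3) = 35.07 mm.
Area ratio A_h/A_s = d_o²(1−k²)/d_s² = (1−k²)/(1−k⁴)^(2/3) = 0.6181.
Mass saving = 1 − 0.6181 = 38.2 %.

38.2 %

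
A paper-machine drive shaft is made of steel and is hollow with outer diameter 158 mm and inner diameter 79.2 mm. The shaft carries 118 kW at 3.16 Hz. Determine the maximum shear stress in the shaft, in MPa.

8.19 MPa

ω = 2π·3.16 = 19.85 rad/s, so T = P/ω = 118×10³ / 19.85 = 5943 N·m.
J = π(d_o⁴ − d_i⁴)/32 = π(0.158⁴ − 0.0792⁴)/32 = 5.732×10^-5 m⁴.
τ_max = T·r/J = 5943 × 0.0790 / 5.732×10^-5 = 8.191×10^6 Pa.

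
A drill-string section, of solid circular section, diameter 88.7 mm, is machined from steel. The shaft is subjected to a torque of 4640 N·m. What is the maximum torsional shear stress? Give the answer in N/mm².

33.9 N/mm²

J = πd⁴/32 = π(0.0887)⁴/32 = 6.077×10^-6 m⁴.
τ_max = T·r/J = 4640 × 0.0444 / 6.077×10^-6 = 3.386×10^7 Pa.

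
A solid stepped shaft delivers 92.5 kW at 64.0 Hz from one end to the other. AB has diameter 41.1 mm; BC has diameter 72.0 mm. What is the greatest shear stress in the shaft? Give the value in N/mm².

ω = 2π·64.0 = 402.1 rad/s, so T = P/ω = 92.5×10³ / 402.1 = 230.0 N·m.
Under the same torque, τ_max = 16T/(πd³) is largest where d is smallest — segment AB (d = 41.1 mm).
τ_max = 16·230.0/(π·(0.0411)³) = 1.687×10^7 Pa.

16.9 N/mm²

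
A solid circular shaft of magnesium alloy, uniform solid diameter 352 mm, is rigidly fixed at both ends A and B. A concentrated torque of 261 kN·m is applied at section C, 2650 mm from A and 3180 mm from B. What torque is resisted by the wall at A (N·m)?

With uniform GJ and both ends fixed, compatibility θ_AC = θ_CB gives T_A·a = T_B·b, together with T_A + T_B = T₀.
T_A = T₀·b/(a+b) = 261000·3180/5830 = 142400 N·m; T_B = 118600 N·m.

142000 N·m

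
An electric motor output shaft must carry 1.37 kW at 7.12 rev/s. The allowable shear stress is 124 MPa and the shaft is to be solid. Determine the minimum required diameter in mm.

ω = 2π·7.12 = 44.74 rad/s, so T = P/ω = 1.37×10³ / 44.74 = 30.62 N·m.
For a solid shaft τ_max = 16T/(πd³), so d = (16T/(π τ_allow))^(1/3) = (16·30.62/(π·1.24×10^8))^(1/3) = 0.01079 m.

10.8 mm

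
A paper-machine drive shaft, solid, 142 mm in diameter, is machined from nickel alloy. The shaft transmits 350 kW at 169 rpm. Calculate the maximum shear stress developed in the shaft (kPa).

ω = 2π·169/60 = 17.70 rad/s, so T = P/ω = 350×10³ / 17.70 = 19780 N·m.
J = πd⁴/32 = π(0.142)⁴/32 = 3.992×10^-5 m⁴.
τ_max = T·r/J = 19780 × 0.0710 / 3.992×10^-5 = 3.518×10^7 Pa.

35200 kPa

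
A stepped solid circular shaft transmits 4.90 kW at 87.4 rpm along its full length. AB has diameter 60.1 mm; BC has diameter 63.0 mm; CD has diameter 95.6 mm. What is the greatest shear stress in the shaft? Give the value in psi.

ω = 2π·87.4/60 = 9.153 rad/s, so T = P/ω = 4.90×10³ / 9.153 = 535.4 N·m.
Under the same torque, τ_max = 16T/(πd³) is largest where d is smallest — segment AB (d = 60.1 mm).
τ_max = 16·535.4/(π·(0.0601)³) = 1.256×10^7 Pa.

1820 psi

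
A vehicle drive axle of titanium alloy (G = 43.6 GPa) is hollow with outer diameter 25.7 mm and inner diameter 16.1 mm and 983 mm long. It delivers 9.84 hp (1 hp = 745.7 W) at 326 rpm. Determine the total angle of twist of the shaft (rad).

ω = 2π·326/60 = 34.14 rad/s, so T = P/ω = 9.84×745.7 / 34.14 = 214.9 N·m.
J = π(d_o⁴ − d_i⁴)/32 = π(0.0257⁴ − 0.0161⁴)/32 = 3.623×10^-8 m⁴.
θ = T·L/(G·J) = 214.9 × 0.983 / (43.6×10⁹ × 3.623×10^-8) = 0.1337 rad.

0.134 rad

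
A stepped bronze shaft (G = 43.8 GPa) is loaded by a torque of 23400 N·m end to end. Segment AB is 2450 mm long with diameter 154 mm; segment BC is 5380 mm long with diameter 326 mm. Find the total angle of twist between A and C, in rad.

0.0263 rad

J_AB = π(0.154)⁴/32 = 5.52×10^-5 m⁴; J_BC = π(0.326)⁴/32 = 1.11×10^-3 m⁴.
θ = (T/G)·Σ L_i/J_i = (23400/43.8×10⁹)·(2.45/5.52×10^-5 + 5.38/1.11×10^-3) = 0.02630 rad.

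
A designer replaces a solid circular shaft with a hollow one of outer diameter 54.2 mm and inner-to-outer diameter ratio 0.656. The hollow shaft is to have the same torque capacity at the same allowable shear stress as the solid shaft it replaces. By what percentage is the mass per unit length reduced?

34.7 %

Equal τ_max and T ⇒ the solid shaft needs d_s³ = d_o³(1−k⁴), so d_s = 54.2·(1−0.656⁴)^(1/3) = 50.62 mm.
Area ratio A_h/A_s = d_o²(1−k²)/d_s² = (1−k²)/(1−k⁴)^(2/3) = 0.6530.
Mass saving = 1 − 0.6530 = 34.7 %.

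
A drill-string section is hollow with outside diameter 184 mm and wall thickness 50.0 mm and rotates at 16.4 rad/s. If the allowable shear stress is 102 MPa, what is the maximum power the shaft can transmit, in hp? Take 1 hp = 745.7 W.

J = π(d_o⁴ − d_i⁴)/32 = π(0.184⁴ − 0.0840⁴)/32 = 1.076×10^-4 m⁴.
T_max = τ_allow·J/r = 1.02×10^8 × 1.076×10^-4 / 0.0920 = 119300 N·m.
ω = 16.4 rad/s, so P_max = T_max·ω = 1.957×10^6 W.

2620 hp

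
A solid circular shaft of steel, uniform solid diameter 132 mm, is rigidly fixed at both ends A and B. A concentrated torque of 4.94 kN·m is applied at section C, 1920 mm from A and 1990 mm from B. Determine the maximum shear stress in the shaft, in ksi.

With uniform GJ and both ends fixed, compatibility θ_AC = θ_CB gives T_A·a = T_B·b, together with T_A + T_B = T₀.
T_A = T₀·b/(a+b) = 4940·1990/3910 = 2514 N·m; T_B = 2426 N·m.
τ in each portion: τ_AC = 5.57×10^6 Pa, τ_CB = 5.37×10^6 Pa; maximum is in AC.
τ_max = T_AC·r/J = 2514·0.0660/2.98×10^-5 = 5.567×10^6 Pa.

0.807 ksi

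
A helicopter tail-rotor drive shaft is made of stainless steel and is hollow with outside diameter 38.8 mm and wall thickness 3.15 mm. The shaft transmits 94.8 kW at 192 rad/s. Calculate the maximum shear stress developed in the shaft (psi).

ω = 192 rad/s, so T = P/ω = 94.8×10³ / 192.0 = 493.8 N·m.
J = π(d_o⁴ − d_i⁴)/32 = π(0.0388⁴ − 0.0325⁴)/32 = 1.130×10^-7 m⁴.
τ_max = T·r/J = 493.8 × 0.0194 / 1.130×10^-7 = 8.479×10^7 Pa.

12300 psi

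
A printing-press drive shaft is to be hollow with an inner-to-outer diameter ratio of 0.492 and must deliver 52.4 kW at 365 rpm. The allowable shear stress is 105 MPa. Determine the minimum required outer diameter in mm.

ω = 2π·365/60 = 38.22 rad/s, so T = P/ω = 52.4×10³ / 38.22 = 1371 N·m.
For a hollow shaft with d_i/d_o = 0.492: τ_max = 16T/(π d_o³ (1−k⁴)), so d_o = [16T/(π τ_allow (1−k⁴))]^(1/3) = [16·1371/(π·1.05×10^8·0.9414)]^(1/3) = 0.04134 m.

41.3 mm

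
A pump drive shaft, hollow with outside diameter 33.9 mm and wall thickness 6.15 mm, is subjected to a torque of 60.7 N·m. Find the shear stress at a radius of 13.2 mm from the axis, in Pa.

J = π(d_o⁴ − d_i⁴)/32 = π(0.0339⁴ − 0.0216⁴)/32 = 1.083×10^-7 m⁴.
Shear stress varies linearly with radius: τ = T·r/J = 60.70 × 0.0132 / 1.083×10^-7 = 7.399×10^6 Pa.

7.40e6 Pa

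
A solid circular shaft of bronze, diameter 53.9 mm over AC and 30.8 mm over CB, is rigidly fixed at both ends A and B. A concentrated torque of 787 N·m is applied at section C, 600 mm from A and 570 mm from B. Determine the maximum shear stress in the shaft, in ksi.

Compatibility: T_A·a/J_AC = T_B·b/J_CB with T_A + T_B = T₀.
J_AC = 8.29×10^-7 m⁴, J_CB = 8.83×10^-8 m⁴, so T_A = T₀·(J_AC/a)/((J_AC/a)+(J_CB/b)) = 707.6 N·m, T_B = 79.42 N·m.
τ in each portion: τ_AC = 2.30×10^7 Pa, τ_CB = 1.38×10^7 Pa; maximum is in AC.
τ_max = T_AC·r/J = 707.6·0.0269/8.29×10^-7 = 2.301×10^7 Pa.

3.34 ksi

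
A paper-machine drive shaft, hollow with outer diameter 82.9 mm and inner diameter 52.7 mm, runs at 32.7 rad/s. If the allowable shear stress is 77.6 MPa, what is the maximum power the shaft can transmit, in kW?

J = π(d_o⁴ − d_i⁴)/32 = π(0.0829⁴ − 0.0527⁴)/32 = 3.880×10^-6 m⁴.
T_max = τ_allow·J/r = 7.76×10^7 × 3.880×10^-6 / 0.0415 = 7263 N·m.
ω = 32.7 rad/s, so P_max = T_max·ω = 2.375×10^5 W.

238 kW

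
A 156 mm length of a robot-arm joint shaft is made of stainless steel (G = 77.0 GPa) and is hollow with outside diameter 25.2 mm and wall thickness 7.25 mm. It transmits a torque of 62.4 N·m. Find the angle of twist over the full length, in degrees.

J = π(d_o⁴ − d_i⁴)/32 = π(0.0252⁴ − 0.0107⁴)/32 = 3.830×10^-8 m⁴.
θ = T·L/(G·J) = 62.40 × 0.156 / (77.0×10⁹ × 3.830×10^-8) = 3.300×10^-3 rad.

0.189°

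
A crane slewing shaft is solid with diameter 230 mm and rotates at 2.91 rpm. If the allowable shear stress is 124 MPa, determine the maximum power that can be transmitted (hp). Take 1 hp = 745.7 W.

J = πd⁴/32 = π(0.230)⁴/32 = 2.747×10^-4 m⁴.
T_max = τ_allow·J/r = 1.24×10^8 × 2.747×10^-4 / 0.115 = 296200 N·m.
ω = 2π·2.91/60 = 0.3047 rad/s, so P_max = T_max·ω = 9.027×10^4 W.

121 hp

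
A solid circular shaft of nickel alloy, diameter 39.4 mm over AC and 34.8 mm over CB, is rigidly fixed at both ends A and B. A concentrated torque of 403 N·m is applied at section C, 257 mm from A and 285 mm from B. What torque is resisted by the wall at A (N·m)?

Compatibility: T_A·a/J_AC = T_B·b/J_CB with T_A + T_B = T₀.
J_AC = 2.37×10^-7 m⁴, J_CB = 1.44×10^-7 m⁴, so T_A = T₀·(J_AC/a)/((J_AC/a)+(J_CB/b)) = 260.2 N·m, T_B = 142.8 N·m.

260 N·m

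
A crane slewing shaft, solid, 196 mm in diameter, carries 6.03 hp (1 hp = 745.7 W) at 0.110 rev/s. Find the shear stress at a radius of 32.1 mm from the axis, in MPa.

ω = 2π·0.110 = 0.6912 rad/s, so T = P/ω = 6.03×745.7 / 0.6912 = 6506 N·m.
J = πd⁴/32 = π(0.196)⁴/32 = 1.449×10^-4 m⁴.
Shear stress varies linearly with radius: τ = T·r/J = 6506 × 0.0321 / 1.449×10^-4 = 1.441×10^6 Pa.

1.44 MPa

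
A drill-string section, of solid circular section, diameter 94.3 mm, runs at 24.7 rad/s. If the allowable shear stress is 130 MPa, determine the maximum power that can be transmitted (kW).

J = πd⁴/32 = π(0.0943)⁴/32 = 7.763×10^-6 m⁴.
T_max = τ_allow·J/r = 1.30×10^8 × 7.763×10^-6 / 0.0471 = 21400 N·m.
ω = 24.7 rad/s, so P_max = T_max·ω = 5.287×10^5 W.

529 kW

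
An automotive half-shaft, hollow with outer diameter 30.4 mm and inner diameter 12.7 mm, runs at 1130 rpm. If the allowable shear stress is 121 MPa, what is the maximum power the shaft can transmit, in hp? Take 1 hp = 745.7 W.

103 hp

J = π(d_o⁴ − d_i⁴)/32 = π(0.0304⁴ − 0.0127⁴)/32 = 8.129×10^-8 m⁴.
T_max = τ_allow·J/r = 1.21×10^8 × 8.129×10^-8 / 0.0152 = 647.1 N·m.
ω = 2π·1130/60 = 118.3 rad/s, so P_max = T_max·ω = 7.658×10^4 W.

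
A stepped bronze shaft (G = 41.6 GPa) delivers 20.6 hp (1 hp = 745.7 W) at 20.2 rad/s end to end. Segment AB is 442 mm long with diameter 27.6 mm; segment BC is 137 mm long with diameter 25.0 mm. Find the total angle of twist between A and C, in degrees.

11.9°

ω = 20.2 rad/s, so T = P/ω = 20.6×745.7 / 20.20 = 760.5 N·m.
J_AB = π(0.0276)⁴/32 = 5.70×10^-8 m⁴; J_BC = π(0.0250)⁴/32 = 3.83×10^-8 m⁴.
θ = (T/G)·Σ L_i/J_i = (760.5/41.6×10⁹)·(0.442/5.70×10^-8 + 0.137/3.83×10^-8) = 0.2071 rad.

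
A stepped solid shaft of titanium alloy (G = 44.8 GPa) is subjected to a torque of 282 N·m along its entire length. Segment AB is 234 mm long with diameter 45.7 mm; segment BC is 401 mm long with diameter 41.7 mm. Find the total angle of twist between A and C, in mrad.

J_AB = π(0.0457)⁴/32 = 4.28×10^-7 m⁴; J_BC = π(0.0417)⁴/32 = 2.97×10^-7 m⁴.
θ = (T/G)·Σ L_i/J_i = (282.0/44.8×10⁹)·(0.234/4.28×10^-7 + 0.401/2.97×10^-7) = 0.01194 rad.

11.9 mrad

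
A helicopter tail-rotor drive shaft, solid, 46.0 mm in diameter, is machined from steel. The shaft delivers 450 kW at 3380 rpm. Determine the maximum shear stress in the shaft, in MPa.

66.5 MPa

ω = 2π·3380/60 = 354.0 rad/s, so T = P/ω = 450×10³ / 354.0 = 1271 N·m.
J = πd⁴/32 = π(0.0460)⁴/32 = 4.396×10^-7 m⁴.
τ_max = T·r/J = 1271 × 0.0230 / 4.396×10^-7 = 6.652×10^7 Pa.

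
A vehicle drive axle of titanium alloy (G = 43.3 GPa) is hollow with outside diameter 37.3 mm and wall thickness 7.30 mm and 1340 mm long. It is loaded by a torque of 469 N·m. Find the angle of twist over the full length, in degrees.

J = π(d_o⁴ − d_i⁴)/32 = π(0.0373⁴ − 0.0227⁴)/32 = 1.640×10^-7 m⁴.
θ = T·L/(G·J) = 469.0 × 1.34 / (43.3×10⁹ × 1.640×10^-7) = 0.08852 rad.

5.07°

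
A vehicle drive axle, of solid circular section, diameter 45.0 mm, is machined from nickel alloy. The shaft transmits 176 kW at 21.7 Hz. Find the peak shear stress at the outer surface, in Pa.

ω = 2π·21.7 = 136.3 rad/s, so T = P/ω = 176×10³ / 136.3 = 1291 N·m.
J = πd⁴/32 = π(0.0450)⁴/32 = 4.026×10^-7 m⁴.
τ_max = T·r/J = 1291 × 0.0225 / 4.026×10^-7 = 7.214×10^7 Pa.

7.21e7 Pa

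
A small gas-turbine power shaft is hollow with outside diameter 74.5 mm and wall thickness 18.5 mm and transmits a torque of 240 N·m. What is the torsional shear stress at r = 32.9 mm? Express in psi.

405 psi

J = π(d_o⁴ − d_i⁴)/32 = π(0.0745⁴ − 0.0375⁴)/32 = 2.830×10^-6 m⁴.
Shear stress varies linearly with radius: τ = T·r/J = 240.0 × 0.0329 / 2.830×10^-6 = 2.790×10^6 Pa.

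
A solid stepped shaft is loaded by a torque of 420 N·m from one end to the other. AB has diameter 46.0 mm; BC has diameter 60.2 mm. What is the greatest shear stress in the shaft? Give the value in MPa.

Under the same torque, τ_max = 16T/(πd³) is largest where d is smallest — segment AB (d = 46.0 mm).
τ_max = 16·420.0/(π·(0.0460)³) = 2.198×10^7 Pa.

22.0 MPa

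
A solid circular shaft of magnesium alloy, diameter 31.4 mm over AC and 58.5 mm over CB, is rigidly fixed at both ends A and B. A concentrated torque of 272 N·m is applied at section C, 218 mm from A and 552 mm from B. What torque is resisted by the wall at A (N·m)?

47.2 N·m

Compatibility: T_A·a/J_AC = T_B·b/J_CB with T_A + T_B = T₀.
J_AC = 9.54×10^-8 m⁴, J_CB = 1.15×10^-6 m⁴, so T_A = T₀·(J_AC/a)/((J_AC/a)+(J_CB/b)) = 47.24 N·m, T_B = 224.8 N·m.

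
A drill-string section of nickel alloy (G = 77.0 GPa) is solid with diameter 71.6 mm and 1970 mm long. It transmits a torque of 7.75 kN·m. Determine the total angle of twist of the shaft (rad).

J = πd⁴/32 = π(0.0716)⁴/32 = 2.580×10^-6 m⁴.
θ = T·L/(G·J) = 7750 × 1.97 / (77.0×10⁹ × 2.580×10^-6) = 0.07685 rad.

0.0768 rad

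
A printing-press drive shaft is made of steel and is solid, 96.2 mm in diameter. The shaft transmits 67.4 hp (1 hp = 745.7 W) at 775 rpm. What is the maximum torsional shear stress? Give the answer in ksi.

0.514 ksi

ω = 2π·775/60 = 81.16 rad/s, so T = P/ω = 67.4×745.7 / 81.16 = 619.3 N·m.
J = πd⁴/32 = π(0.0962)⁴/32 = 8.408×10^-6 m⁴.
τ_max = T·r/J = 619.3 × 0.0481 / 8.408×10^-6 = 3.543×10^6 Pa.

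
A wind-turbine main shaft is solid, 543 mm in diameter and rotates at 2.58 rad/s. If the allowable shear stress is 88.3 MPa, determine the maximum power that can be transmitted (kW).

J = πd⁴/32 = π(0.543)⁴/32 = 8.535×10^-3 m⁴.
T_max = τ_allow·J/r = 8.83×10^7 × 8.535×10^-3 / 0.272 = 2.776e6 N·m.
ω = 2.58 rad/s, so P_max = T_max·ω = 7.162×10^6 W.

7160 kW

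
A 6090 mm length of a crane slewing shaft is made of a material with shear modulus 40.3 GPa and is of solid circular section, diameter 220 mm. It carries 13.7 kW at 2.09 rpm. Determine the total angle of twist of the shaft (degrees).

ω = 2π·2.09/60 = 0.2189 rad/s, so T = P/ω = 13.7×10³ / 0.2189 = 62600 N·m.
J = πd⁴/32 = π(0.220)⁴/32 = 2.300×10^-4 m⁴.
θ = T·L/(G·J) = 62600 × 6.09 / (40.3×10⁹ × 2.300×10^-4) = 0.04113 rad.

2.36°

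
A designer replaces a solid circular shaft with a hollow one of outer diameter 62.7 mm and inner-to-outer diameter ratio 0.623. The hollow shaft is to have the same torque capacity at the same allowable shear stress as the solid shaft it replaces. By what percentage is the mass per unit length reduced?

Equal τ_max and T ⇒ the solid shaft needs d_s³ = d_o³(1−k⁴), so d_s = 62.7·(1−0.623⁴)^(1/3) = 59.38 mm.
Area ratio A_h/A_s = d_o²(1−k²)/d_s² = (1−k²)/(1−k⁴)^(2/3) = 0.6822.
Mass saving = 1 − 0.6822 = 31.8 %.

31.8 %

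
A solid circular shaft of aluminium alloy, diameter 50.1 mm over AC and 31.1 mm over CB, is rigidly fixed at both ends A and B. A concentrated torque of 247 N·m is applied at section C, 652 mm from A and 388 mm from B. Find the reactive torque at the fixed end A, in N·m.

198 N·m

Compatibility: T_A·a/J_AC = T_B·b/J_CB with T_A + T_B = T₀.
J_AC = 6.19×10^-7 m⁴, J_CB = 9.18×10^-8 m⁴, so T_A = T₀·(J_AC/a)/((J_AC/a)+(J_CB/b)) = 197.7 N·m, T_B = 49.32 N·m.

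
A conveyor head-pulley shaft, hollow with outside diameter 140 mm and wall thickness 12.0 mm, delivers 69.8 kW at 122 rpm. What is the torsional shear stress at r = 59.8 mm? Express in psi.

ω = 2π·122/60 = 12.78 rad/s, so T = P/ω = 69.8×10³ / 12.78 = 5463 N·m.
J = π(d_o⁴ − d_i⁴)/32 = π(0.140⁴ − 0.116⁴)/32 = 1.994×10^-5 m⁴.
Shear stress varies linearly with radius: τ = T·r/J = 5463 × 0.0598 / 1.994×10^-5 = 1.639×10^7 Pa.

2380 psi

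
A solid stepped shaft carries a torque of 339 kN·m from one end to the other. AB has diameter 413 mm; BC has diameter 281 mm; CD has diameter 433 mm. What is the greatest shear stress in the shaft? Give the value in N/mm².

Under the same torque, τ_max = 16T/(πd³) is largest where d is smallest — segment BC (d = 281 mm).
τ_max = 16·339000/(π·(0.281)³) = 7.781×10^7 Pa.

77.8 N/mm²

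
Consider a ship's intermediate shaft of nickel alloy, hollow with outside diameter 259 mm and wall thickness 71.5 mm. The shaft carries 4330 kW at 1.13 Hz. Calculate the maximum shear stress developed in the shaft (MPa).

ω = 2π·1.13 = 7.100 rad/s, so T = P/ω = 4330×10³ / 7.100 = 609900 N·m.
J = π(d_o⁴ − d_i⁴)/32 = π(0.259⁴ − 0.116⁴)/32 = 4.240×10^-4 m⁴.
τ_max = T·r/J = 609900 × 0.130 / 4.240×10^-4 = 1.863×10^8 Pa.

186 MPa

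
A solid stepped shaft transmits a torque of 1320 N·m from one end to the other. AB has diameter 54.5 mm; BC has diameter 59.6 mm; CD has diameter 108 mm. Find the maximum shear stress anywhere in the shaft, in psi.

Under the same torque, τ_max = 16T/(πd³) is largest where d is smallest — segment AB (d = 54.5 mm).
τ_max = 16·1320/(π·(0.0545)³) = 4.153×10^7 Pa.

6020 psi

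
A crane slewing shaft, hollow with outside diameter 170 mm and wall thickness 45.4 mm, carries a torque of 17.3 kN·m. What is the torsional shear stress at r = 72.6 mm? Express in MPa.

16.1 MPa

J = π(d_o⁴ − d_i⁴)/32 = π(0.170⁴ − 0.0792⁴)/32 = 7.813×10^-5 m⁴.
Shear stress varies linearly with radius: τ = T·r/J = 17300 × 0.0726 / 7.813×10^-5 = 1.607×10^7 Pa.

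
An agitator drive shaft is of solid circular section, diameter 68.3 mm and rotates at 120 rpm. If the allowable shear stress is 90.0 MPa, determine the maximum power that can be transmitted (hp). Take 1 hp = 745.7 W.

94.9 hp

J = πd⁴/32 = π(0.0683)⁴/32 = 2.136×10^-6 m⁴.
T_max = τ_allow·J/r = 9.00×10^7 × 2.136×10^-6 / 0.0341 = 5630 N·m.
ω = 2π·120/60 = 12.57 rad/s, so P_max = T_max·ω = 7.075×10^4 W.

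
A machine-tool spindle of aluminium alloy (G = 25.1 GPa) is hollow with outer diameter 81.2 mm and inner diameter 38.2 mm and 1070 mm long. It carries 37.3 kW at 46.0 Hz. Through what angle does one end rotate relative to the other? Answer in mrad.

1.36 mrad

ω = 2π·46.0 = 289.0 rad/s, so T = P/ω = 37.3×10³ / 289.0 = 129.1 N·m.
J = π(d_o⁴ − d_i⁴)/32 = π(0.0812⁴ − 0.0382⁴)/32 = 4.059×10^-6 m⁴.
θ = T·L/(G·J) = 129.1 × 1.07 / (25.1×10⁹ × 4.059×10^-6) = 1.355×10^-3 rad.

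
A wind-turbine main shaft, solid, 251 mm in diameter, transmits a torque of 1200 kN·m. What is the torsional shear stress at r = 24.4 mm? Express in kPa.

J = πd⁴/32 = π(0.251)⁴/32 = 3.897×10^-4 m⁴.
Shear stress varies linearly with radius: τ = T·r/J = 1.200e6 × 0.0244 / 3.897×10^-4 = 7.514×10^7 Pa.

75100 kPa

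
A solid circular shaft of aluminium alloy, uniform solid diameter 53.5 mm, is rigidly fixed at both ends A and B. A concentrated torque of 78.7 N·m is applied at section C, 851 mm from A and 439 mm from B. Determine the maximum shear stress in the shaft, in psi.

With uniform GJ and both ends fixed, compatibility θ_AC = θ_CB gives T_A·a = T_B·b, together with T_A + T_B = T₀.
T_A = T₀·b/(a+b) = 78.70·439/1290 = 26.78 N·m; T_B = 51.92 N·m.
τ in each portion: τ_AC = 8.91×10^5 Pa, τ_CB = 1.73×10^6 Pa; maximum is in CB.
τ_max = T_CB·r/J = 51.92·0.0267/8.04×10^-7 = 1.727×10^6 Pa.

250 psi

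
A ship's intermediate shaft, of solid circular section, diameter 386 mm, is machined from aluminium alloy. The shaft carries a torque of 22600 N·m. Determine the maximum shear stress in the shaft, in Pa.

J = πd⁴/32 = π(0.386)⁴/32 = 2.179×10^-3 m⁴.
τ_max = T·r/J = 22600 × 0.193 / 2.179×10^-3 = 2.001×10^6 Pa.

2.00e6 Pa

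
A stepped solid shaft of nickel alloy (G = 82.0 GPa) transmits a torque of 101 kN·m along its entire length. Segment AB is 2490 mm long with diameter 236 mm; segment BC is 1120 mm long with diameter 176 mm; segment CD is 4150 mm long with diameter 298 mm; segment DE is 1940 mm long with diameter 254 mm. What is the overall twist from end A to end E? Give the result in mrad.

37.2 mrad

J_AB = π(0.236)⁴/32 = 3.05×10^-4 m⁴; J_BC = π(0.176)⁴/32 = 9.42×10^-5 m⁴; J_CD = π(0.298)⁴/32 = 7.74×10^-4 m⁴; J_DE = π(0.254)⁴/32 = 4.09×10^-4 m⁴.
θ = (T/G)·Σ L_i/J_i = (101000/82.0×10⁹)·(2.49/3.05×10^-4 + 1.12/9.42×10^-5 + 4.15/7.74×10^-4 + 1.94/4.09×10^-4) = 0.03716 rad.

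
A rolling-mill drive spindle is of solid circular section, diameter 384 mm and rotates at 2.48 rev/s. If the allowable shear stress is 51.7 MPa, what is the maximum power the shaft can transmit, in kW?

8960 kW

J = πd⁴/32 = π(0.384)⁴/32 = 2.135×10^-3 m⁴.
T_max = τ_allow·J/r = 5.17×10^7 × 2.135×10^-3 / 0.192 = 574800 N·m.
ω = 2π·2.48 = 15.58 rad/s, so P_max = T_max·ω = 8.957×10^6 W.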